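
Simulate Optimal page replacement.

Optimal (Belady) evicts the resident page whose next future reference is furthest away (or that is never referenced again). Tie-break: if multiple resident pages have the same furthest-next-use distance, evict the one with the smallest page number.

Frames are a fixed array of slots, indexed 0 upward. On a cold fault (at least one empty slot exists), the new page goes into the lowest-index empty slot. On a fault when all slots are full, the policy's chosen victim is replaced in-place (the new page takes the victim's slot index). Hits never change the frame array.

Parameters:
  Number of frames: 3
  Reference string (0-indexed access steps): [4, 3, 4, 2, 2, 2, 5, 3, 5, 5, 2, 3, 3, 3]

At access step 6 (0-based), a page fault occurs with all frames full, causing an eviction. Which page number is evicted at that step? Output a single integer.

Step 0: ref 4 -> FAULT, frames=[4,-,-]
Step 1: ref 3 -> FAULT, frames=[4,3,-]
Step 2: ref 4 -> HIT, frames=[4,3,-]
Step 3: ref 2 -> FAULT, frames=[4,3,2]
Step 4: ref 2 -> HIT, frames=[4,3,2]
Step 5: ref 2 -> HIT, frames=[4,3,2]
Step 6: ref 5 -> FAULT, evict 4, frames=[5,3,2]
At step 6: evicted page 4

Answer: 4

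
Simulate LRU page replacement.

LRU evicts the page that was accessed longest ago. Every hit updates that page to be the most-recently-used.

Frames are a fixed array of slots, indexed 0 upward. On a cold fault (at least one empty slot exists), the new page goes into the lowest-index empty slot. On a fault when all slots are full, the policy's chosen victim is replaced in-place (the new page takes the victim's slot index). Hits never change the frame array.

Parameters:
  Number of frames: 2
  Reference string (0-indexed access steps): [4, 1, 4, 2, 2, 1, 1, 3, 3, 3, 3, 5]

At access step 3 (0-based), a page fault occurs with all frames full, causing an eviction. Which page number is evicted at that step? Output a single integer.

Step 0: ref 4 -> FAULT, frames=[4,-]
Step 1: ref 1 -> FAULT, frames=[4,1]
Step 2: ref 4 -> HIT, frames=[4,1]
Step 3: ref 2 -> FAULT, evict 1, frames=[4,2]
At step 3: evicted page 1

Answer: 1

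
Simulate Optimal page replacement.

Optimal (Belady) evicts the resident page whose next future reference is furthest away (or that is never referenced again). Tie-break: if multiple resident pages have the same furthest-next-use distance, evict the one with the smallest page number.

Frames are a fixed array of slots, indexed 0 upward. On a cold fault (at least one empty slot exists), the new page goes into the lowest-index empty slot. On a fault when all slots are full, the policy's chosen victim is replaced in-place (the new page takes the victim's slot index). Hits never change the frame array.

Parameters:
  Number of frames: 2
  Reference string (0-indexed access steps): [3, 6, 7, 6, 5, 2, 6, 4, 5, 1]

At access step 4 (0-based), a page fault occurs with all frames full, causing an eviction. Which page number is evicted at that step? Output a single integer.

Step 0: ref 3 -> FAULT, frames=[3,-]
Step 1: ref 6 -> FAULT, frames=[3,6]
Step 2: ref 7 -> FAULT, evict 3, frames=[7,6]
Step 3: ref 6 -> HIT, frames=[7,6]
Step 4: ref 5 -> FAULT, evict 7, frames=[5,6]
At step 4: evicted page 7

Answer: 7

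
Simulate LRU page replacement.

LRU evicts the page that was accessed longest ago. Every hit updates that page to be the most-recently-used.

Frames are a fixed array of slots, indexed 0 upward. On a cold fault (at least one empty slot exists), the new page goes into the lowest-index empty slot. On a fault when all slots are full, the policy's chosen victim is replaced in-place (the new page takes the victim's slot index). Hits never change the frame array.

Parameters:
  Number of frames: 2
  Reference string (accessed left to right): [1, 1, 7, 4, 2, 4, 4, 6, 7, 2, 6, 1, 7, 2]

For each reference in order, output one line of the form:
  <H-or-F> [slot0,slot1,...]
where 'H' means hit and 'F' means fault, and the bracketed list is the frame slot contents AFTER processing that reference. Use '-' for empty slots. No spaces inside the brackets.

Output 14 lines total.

F [1,-]
H [1,-]
F [1,7]
F [4,7]
F [4,2]
H [4,2]
H [4,2]
F [4,6]
F [7,6]
F [7,2]
F [6,2]
F [6,1]
F [7,1]
F [7,2]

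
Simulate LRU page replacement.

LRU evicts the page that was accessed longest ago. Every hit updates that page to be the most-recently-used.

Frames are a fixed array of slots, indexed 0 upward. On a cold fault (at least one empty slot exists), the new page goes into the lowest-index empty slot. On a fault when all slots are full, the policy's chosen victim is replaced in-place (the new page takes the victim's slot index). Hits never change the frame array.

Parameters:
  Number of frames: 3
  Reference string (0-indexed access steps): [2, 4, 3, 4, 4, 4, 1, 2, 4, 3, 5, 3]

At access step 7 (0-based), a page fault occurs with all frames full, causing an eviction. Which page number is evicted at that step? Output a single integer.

Step 0: ref 2 -> FAULT, frames=[2,-,-]
Step 1: ref 4 -> FAULT, frames=[2,4,-]
Step 2: ref 3 -> FAULT, frames=[2,4,3]
Step 3: ref 4 -> HIT, frames=[2,4,3]
Step 4: ref 4 -> HIT, frames=[2,4,3]
Step 5: ref 4 -> HIT, frames=[2,4,3]
Step 6: ref 1 -> FAULT, evict 2, frames=[1,4,3]
Step 7: ref 2 -> FAULT, evict 3, frames=[1,4,2]
At step 7: evicted page 3

Answer: 3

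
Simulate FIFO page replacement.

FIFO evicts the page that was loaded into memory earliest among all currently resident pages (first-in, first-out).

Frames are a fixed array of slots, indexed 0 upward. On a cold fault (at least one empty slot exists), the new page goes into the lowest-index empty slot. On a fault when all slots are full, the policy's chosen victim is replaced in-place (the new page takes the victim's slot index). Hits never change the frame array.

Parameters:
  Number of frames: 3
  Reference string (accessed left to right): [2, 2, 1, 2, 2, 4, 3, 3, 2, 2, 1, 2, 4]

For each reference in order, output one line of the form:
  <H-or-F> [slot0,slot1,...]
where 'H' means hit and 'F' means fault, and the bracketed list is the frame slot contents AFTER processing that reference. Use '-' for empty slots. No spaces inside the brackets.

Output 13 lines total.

F [2,-,-]
H [2,-,-]
F [2,1,-]
H [2,1,-]
H [2,1,-]
F [2,1,4]
F [3,1,4]
H [3,1,4]
F [3,2,4]
H [3,2,4]
F [3,2,1]
H [3,2,1]
F [4,2,1]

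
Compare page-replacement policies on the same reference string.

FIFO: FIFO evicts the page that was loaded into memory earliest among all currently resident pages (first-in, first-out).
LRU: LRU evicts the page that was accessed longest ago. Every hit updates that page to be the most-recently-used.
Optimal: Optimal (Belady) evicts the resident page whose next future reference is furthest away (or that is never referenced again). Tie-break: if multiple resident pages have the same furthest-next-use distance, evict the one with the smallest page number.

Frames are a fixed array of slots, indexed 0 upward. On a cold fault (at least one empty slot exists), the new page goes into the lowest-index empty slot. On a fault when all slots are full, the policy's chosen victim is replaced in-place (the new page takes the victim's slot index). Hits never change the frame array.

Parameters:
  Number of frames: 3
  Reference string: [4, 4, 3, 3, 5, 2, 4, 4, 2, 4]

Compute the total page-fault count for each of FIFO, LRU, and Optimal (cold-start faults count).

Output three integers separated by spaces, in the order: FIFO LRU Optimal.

Answer: 5 5 4

Derivation:
--- FIFO ---
  step 0: ref 4 -> FAULT, frames=[4,-,-] (faults so far: 1)
  step 1: ref 4 -> HIT, frames=[4,-,-] (faults so far: 1)
  step 2: ref 3 -> FAULT, frames=[4,3,-] (faults so far: 2)
  step 3: ref 3 -> HIT, frames=[4,3,-] (faults so far: 2)
  step 4: ref 5 -> FAULT, frames=[4,3,5] (faults so far: 3)
  step 5: ref 2 -> FAULT, evict 4, frames=[2,3,5] (faults so far: 4)
  step 6: ref 4 -> FAULT, evict 3, frames=[2,4,5] (faults so far: 5)
  step 7: ref 4 -> HIT, frames=[2,4,5] (faults so far: 5)
  step 8: ref 2 -> HIT, frames=[2,4,5] (faults so far: 5)
  step 9: ref 4 -> HIT, frames=[2,4,5] (faults so far: 5)
  FIFO total faults: 5
--- LRU ---
  step 0: ref 4 -> FAULT, frames=[4,-,-] (faults so far: 1)
  step 1: ref 4 -> HIT, frames=[4,-,-] (faults so far: 1)
  step 2: ref 3 -> FAULT, frames=[4,3,-] (faults so far: 2)
  step 3: ref 3 -> HIT, frames=[4,3,-] (faults so far: 2)
  step 4: ref 5 -> FAULT, frames=[4,3,5] (faults so far: 3)
  step 5: ref 2 -> FAULT, evict 4, frames=[2,3,5] (faults so far: 4)
  step 6: ref 4 -> FAULT, evict 3, frames=[2,4,5] (faults so far: 5)
  step 7: ref 4 -> HIT, frames=[2,4,5] (faults so far: 5)
  step 8: ref 2 -> HIT, frames=[2,4,5] (faults so far: 5)
  step 9: ref 4 -> HIT, frames=[2,4,5] (faults so far: 5)
  LRU total faults: 5
--- Optimal ---
  step 0: ref 4 -> FAULT, frames=[4,-,-] (faults so far: 1)
  step 1: ref 4 -> HIT, frames=[4,-,-] (faults so far: 1)
  step 2: ref 3 -> FAULT, frames=[4,3,-] (faults so far: 2)
  step 3: ref 3 -> HIT, frames=[4,3,-] (faults so far: 2)
  step 4: ref 5 -> FAULT, frames=[4,3,5] (faults so far: 3)
  step 5: ref 2 -> FAULT, evict 3, frames=[4,2,5] (faults so far: 4)
  step 6: ref 4 -> HIT, frames=[4,2,5] (faults so far: 4)
  step 7: ref 4 -> HIT, frames=[4,2,5] (faults so far: 4)
  step 8: ref 2 -> HIT, frames=[4,2,5] (faults so far: 4)
  step 9: ref 4 -> HIT, frames=[4,2,5] (faults so far: 4)
  Optimal total faults: 4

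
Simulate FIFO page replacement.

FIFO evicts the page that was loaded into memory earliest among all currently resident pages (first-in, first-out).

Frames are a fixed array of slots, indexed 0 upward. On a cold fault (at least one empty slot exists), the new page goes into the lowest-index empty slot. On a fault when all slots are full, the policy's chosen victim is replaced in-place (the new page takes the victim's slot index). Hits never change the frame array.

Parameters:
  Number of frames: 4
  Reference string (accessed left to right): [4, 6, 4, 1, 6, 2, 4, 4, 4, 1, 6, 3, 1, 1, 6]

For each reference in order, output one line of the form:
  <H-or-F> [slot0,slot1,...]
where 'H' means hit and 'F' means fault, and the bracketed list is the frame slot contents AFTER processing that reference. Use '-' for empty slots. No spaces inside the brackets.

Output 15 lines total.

F [4,-,-,-]
F [4,6,-,-]
H [4,6,-,-]
F [4,6,1,-]
H [4,6,1,-]
F [4,6,1,2]
H [4,6,1,2]
H [4,6,1,2]
H [4,6,1,2]
H [4,6,1,2]
H [4,6,1,2]
F [3,6,1,2]
H [3,6,1,2]
H [3,6,1,2]
H [3,6,1,2]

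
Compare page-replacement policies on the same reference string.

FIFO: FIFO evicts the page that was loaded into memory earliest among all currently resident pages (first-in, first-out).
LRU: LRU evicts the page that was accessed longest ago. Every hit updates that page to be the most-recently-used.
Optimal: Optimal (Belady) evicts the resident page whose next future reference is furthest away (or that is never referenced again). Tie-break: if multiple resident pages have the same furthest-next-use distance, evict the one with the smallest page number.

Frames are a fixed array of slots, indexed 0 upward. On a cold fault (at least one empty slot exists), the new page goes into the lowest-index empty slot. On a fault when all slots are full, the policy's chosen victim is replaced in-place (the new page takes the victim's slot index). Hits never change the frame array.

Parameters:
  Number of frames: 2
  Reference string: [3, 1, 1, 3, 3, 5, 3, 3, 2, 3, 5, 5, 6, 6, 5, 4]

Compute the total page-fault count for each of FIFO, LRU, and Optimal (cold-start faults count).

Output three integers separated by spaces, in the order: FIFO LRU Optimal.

Answer: 8 7 7

Derivation:
--- FIFO ---
  step 0: ref 3 -> FAULT, frames=[3,-] (faults so far: 1)
  step 1: ref 1 -> FAULT, frames=[3,1] (faults so far: 2)
  step 2: ref 1 -> HIT, frames=[3,1] (faults so far: 2)
  step 3: ref 3 -> HIT, frames=[3,1] (faults so far: 2)
  step 4: ref 3 -> HIT, frames=[3,1] (faults so far: 2)
  step 5: ref 5 -> FAULT, evict 3, frames=[5,1] (faults so far: 3)
  step 6: ref 3 -> FAULT, evict 1, frames=[5,3] (faults so far: 4)
  step 7: ref 3 -> HIT, frames=[5,3] (faults so far: 4)
  step 8: ref 2 -> FAULT, evict 5, frames=[2,3] (faults so far: 5)
  step 9: ref 3 -> HIT, frames=[2,3] (faults so far: 5)
  step 10: ref 5 -> FAULT, evict 3, frames=[2,5] (faults so far: 6)
  step 11: ref 5 -> HIT, frames=[2,5] (faults so far: 6)
  step 12: ref 6 -> FAULT, evict 2, frames=[6,5] (faults so far: 7)
  step 13: ref 6 -> HIT, frames=[6,5] (faults so far: 7)
  step 14: ref 5 -> HIT, frames=[6,5] (faults so far: 7)
  step 15: ref 4 -> FAULT, evict 5, frames=[6,4] (faults so far: 8)
  FIFO total faults: 8
--- LRU ---
  step 0: ref 3 -> FAULT, frames=[3,-] (faults so far: 1)
  step 1: ref 1 -> FAULT, frames=[3,1] (faults so far: 2)
  step 2: ref 1 -> HIT, frames=[3,1] (faults so far: 2)
  step 3: ref 3 -> HIT, frames=[3,1] (faults so far: 2)
  step 4: ref 3 -> HIT, frames=[3,1] (faults so far: 2)
  step 5: ref 5 -> FAULT, evict 1, frames=[3,5] (faults so far: 3)
  step 6: ref 3 -> HIT, frames=[3,5] (faults so far: 3)
  step 7: ref 3 -> HIT, frames=[3,5] (faults so far: 3)
  step 8: ref 2 -> FAULT, evict 5, frames=[3,2] (faults so far: 4)
  step 9: ref 3 -> HIT, frames=[3,2] (faults so far: 4)
  step 10: ref 5 -> FAULT, evict 2, frames=[3,5] (faults so far: 5)
  step 11: ref 5 -> HIT, frames=[3,5] (faults so far: 5)
  step 12: ref 6 -> FAULT, evict 3, frames=[6,5] (faults so far: 6)
  step 13: ref 6 -> HIT, frames=[6,5] (faults so far: 6)
  step 14: ref 5 -> HIT, frames=[6,5] (faults so far: 6)
  step 15: ref 4 -> FAULT, evict 6, frames=[4,5] (faults so far: 7)
  LRU total faults: 7
--- Optimal ---
  step 0: ref 3 -> FAULT, frames=[3,-] (faults so far: 1)
  step 1: ref 1 -> FAULT, frames=[3,1] (faults so far: 2)
  step 2: ref 1 -> HIT, frames=[3,1] (faults so far: 2)
  step 3: ref 3 -> HIT, frames=[3,1] (faults so far: 2)
  step 4: ref 3 -> HIT, frames=[3,1] (faults so far: 2)
  step 5: ref 5 -> FAULT, evict 1, frames=[3,5] (faults so far: 3)
  step 6: ref 3 -> HIT, frames=[3,5] (faults so far: 3)
  step 7: ref 3 -> HIT, frames=[3,5] (faults so far: 3)
  step 8: ref 2 -> FAULT, evict 5, frames=[3,2] (faults so far: 4)
  step 9: ref 3 -> HIT, frames=[3,2] (faults so far: 4)
  step 10: ref 5 -> FAULT, evict 2, frames=[3,5] (faults so far: 5)
  step 11: ref 5 -> HIT, frames=[3,5] (faults so far: 5)
  step 12: ref 6 -> FAULT, evict 3, frames=[6,5] (faults so far: 6)
  step 13: ref 6 -> HIT, frames=[6,5] (faults so far: 6)
  step 14: ref 5 -> HIT, frames=[6,5] (faults so far: 6)
  step 15: ref 4 -> FAULT, evict 5, frames=[6,4] (faults so far: 7)
  Optimal total faults: 7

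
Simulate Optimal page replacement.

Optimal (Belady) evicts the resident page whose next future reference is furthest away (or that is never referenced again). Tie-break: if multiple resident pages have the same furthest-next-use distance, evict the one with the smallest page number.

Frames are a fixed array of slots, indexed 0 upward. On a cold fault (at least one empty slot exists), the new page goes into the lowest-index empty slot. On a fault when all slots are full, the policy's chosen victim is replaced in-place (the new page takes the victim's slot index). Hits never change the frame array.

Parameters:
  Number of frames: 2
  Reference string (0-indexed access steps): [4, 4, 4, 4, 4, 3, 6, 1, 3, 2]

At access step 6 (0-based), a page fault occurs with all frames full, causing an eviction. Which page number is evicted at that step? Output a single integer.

Step 0: ref 4 -> FAULT, frames=[4,-]
Step 1: ref 4 -> HIT, frames=[4,-]
Step 2: ref 4 -> HIT, frames=[4,-]
Step 3: ref 4 -> HIT, frames=[4,-]
Step 4: ref 4 -> HIT, frames=[4,-]
Step 5: ref 3 -> FAULT, frames=[4,3]
Step 6: ref 6 -> FAULT, evict 4, frames=[6,3]
At step 6: evicted page 4

Answer: 4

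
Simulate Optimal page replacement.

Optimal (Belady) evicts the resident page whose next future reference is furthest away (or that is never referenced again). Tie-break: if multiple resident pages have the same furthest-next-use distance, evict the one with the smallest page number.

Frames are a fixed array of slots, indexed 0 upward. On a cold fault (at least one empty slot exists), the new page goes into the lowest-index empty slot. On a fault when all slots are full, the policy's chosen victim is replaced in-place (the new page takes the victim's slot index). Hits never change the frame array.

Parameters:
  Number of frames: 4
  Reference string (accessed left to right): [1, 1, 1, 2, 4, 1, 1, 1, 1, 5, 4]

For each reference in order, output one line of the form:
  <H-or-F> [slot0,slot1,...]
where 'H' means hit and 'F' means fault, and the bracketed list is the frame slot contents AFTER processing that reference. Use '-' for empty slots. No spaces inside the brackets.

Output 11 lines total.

F [1,-,-,-]
H [1,-,-,-]
H [1,-,-,-]
F [1,2,-,-]
F [1,2,4,-]
H [1,2,4,-]
H [1,2,4,-]
H [1,2,4,-]
H [1,2,4,-]
F [1,2,4,5]
H [1,2,4,5]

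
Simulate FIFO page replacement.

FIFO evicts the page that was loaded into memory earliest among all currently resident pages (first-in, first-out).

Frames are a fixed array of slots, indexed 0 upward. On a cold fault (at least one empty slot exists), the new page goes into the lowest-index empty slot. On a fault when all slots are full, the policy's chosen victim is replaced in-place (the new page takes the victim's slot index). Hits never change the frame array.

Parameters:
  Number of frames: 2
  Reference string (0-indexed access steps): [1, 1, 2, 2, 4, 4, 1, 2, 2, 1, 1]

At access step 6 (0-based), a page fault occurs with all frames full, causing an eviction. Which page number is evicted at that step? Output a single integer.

Step 0: ref 1 -> FAULT, frames=[1,-]
Step 1: ref 1 -> HIT, frames=[1,-]
Step 2: ref 2 -> FAULT, frames=[1,2]
Step 3: ref 2 -> HIT, frames=[1,2]
Step 4: ref 4 -> FAULT, evict 1, frames=[4,2]
Step 5: ref 4 -> HIT, frames=[4,2]
Step 6: ref 1 -> FAULT, evict 2, frames=[4,1]
At step 6: evicted page 2

Answer: 2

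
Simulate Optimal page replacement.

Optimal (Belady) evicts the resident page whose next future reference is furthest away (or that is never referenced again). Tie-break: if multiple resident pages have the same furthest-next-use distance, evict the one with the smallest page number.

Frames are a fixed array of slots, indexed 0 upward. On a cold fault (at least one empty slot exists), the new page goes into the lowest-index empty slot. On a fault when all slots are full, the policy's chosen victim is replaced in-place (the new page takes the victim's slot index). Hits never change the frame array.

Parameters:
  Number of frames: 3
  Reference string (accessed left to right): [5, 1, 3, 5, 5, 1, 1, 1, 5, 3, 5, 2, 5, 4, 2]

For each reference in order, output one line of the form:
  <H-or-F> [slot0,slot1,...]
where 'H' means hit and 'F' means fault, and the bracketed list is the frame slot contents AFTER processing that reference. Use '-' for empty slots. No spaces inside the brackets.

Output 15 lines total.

F [5,-,-]
F [5,1,-]
F [5,1,3]
H [5,1,3]
H [5,1,3]
H [5,1,3]
H [5,1,3]
H [5,1,3]
H [5,1,3]
H [5,1,3]
H [5,1,3]
F [5,2,3]
H [5,2,3]
F [5,2,4]
H [5,2,4]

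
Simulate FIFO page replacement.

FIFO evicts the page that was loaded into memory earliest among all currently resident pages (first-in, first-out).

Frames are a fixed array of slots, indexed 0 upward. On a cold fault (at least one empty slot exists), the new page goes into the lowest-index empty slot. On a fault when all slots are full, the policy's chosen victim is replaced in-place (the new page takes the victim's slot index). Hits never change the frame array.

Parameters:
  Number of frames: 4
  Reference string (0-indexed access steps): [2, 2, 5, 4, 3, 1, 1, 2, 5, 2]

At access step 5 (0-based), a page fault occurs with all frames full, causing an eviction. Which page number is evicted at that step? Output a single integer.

Answer: 2

Derivation:
Step 0: ref 2 -> FAULT, frames=[2,-,-,-]
Step 1: ref 2 -> HIT, frames=[2,-,-,-]
Step 2: ref 5 -> FAULT, frames=[2,5,-,-]
Step 3: ref 4 -> FAULT, frames=[2,5,4,-]
Step 4: ref 3 -> FAULT, frames=[2,5,4,3]
Step 5: ref 1 -> FAULT, evict 2, frames=[1,5,4,3]
At step 5: evicted page 2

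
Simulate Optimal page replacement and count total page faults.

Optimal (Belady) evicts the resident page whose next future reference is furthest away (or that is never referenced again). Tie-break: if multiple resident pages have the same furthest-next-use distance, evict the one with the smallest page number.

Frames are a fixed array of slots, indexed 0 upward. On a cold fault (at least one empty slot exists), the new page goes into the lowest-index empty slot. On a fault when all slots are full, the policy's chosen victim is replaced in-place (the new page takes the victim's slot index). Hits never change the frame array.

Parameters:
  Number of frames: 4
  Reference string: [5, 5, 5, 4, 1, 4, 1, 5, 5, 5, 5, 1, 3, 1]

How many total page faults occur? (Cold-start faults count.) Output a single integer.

Answer: 4

Derivation:
Step 0: ref 5 → FAULT, frames=[5,-,-,-]
Step 1: ref 5 → HIT, frames=[5,-,-,-]
Step 2: ref 5 → HIT, frames=[5,-,-,-]
Step 3: ref 4 → FAULT, frames=[5,4,-,-]
Step 4: ref 1 → FAULT, frames=[5,4,1,-]
Step 5: ref 4 → HIT, frames=[5,4,1,-]
Step 6: ref 1 → HIT, frames=[5,4,1,-]
Step 7: ref 5 → HIT, frames=[5,4,1,-]
Step 8: ref 5 → HIT, frames=[5,4,1,-]
Step 9: ref 5 → HIT, frames=[5,4,1,-]
Step 10: ref 5 → HIT, frames=[5,4,1,-]
Step 11: ref 1 → HIT, frames=[5,4,1,-]
Step 12: ref 3 → FAULT, frames=[5,4,1,3]
Step 13: ref 1 → HIT, frames=[5,4,1,3]
Total faults: 4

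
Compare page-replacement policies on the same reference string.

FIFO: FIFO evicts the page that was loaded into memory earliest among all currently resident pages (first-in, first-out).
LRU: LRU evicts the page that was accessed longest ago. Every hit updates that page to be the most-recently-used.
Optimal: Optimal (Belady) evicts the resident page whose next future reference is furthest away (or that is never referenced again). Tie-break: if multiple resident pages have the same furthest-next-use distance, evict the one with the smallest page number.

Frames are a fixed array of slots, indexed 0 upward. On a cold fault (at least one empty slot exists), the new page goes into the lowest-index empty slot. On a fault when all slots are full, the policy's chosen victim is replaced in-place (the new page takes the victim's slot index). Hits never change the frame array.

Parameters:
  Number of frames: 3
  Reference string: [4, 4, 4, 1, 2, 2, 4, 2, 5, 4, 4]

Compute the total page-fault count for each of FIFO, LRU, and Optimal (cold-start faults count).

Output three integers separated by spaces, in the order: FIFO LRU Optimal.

--- FIFO ---
  step 0: ref 4 -> FAULT, frames=[4,-,-] (faults so far: 1)
  step 1: ref 4 -> HIT, frames=[4,-,-] (faults so far: 1)
  step 2: ref 4 -> HIT, frames=[4,-,-] (faults so far: 1)
  step 3: ref 1 -> FAULT, frames=[4,1,-] (faults so far: 2)
  step 4: ref 2 -> FAULT, frames=[4,1,2] (faults so far: 3)
  step 5: ref 2 -> HIT, frames=[4,1,2] (faults so far: 3)
  step 6: ref 4 -> HIT, frames=[4,1,2] (faults so far: 3)
  step 7: ref 2 -> HIT, frames=[4,1,2] (faults so far: 3)
  step 8: ref 5 -> FAULT, evict 4, frames=[5,1,2] (faults so far: 4)
  step 9: ref 4 -> FAULT, evict 1, frames=[5,4,2] (faults so far: 5)
  step 10: ref 4 -> HIT, frames=[5,4,2] (faults so far: 5)
  FIFO total faults: 5
--- LRU ---
  step 0: ref 4 -> FAULT, frames=[4,-,-] (faults so far: 1)
  step 1: ref 4 -> HIT, frames=[4,-,-] (faults so far: 1)
  step 2: ref 4 -> HIT, frames=[4,-,-] (faults so far: 1)
  step 3: ref 1 -> FAULT, frames=[4,1,-] (faults so far: 2)
  step 4: ref 2 -> FAULT, frames=[4,1,2] (faults so far: 3)
  step 5: ref 2 -> HIT, frames=[4,1,2] (faults so far: 3)
  step 6: ref 4 -> HIT, frames=[4,1,2] (faults so far: 3)
  step 7: ref 2 -> HIT, frames=[4,1,2] (faults so far: 3)
  step 8: ref 5 -> FAULT, evict 1, frames=[4,5,2] (faults so far: 4)
  step 9: ref 4 -> HIT, frames=[4,5,2] (faults so far: 4)
  step 10: ref 4 -> HIT, frames=[4,5,2] (faults so far: 4)
  LRU total faults: 4
--- Optimal ---
  step 0: ref 4 -> FAULT, frames=[4,-,-] (faults so far: 1)
  step 1: ref 4 -> HIT, frames=[4,-,-] (faults so far: 1)
  step 2: ref 4 -> HIT, frames=[4,-,-] (faults so far: 1)
  step 3: ref 1 -> FAULT, frames=[4,1,-] (faults so far: 2)
  step 4: ref 2 -> FAULT, frames=[4,1,2] (faults so far: 3)
  step 5: ref 2 -> HIT, frames=[4,1,2] (faults so far: 3)
  step 6: ref 4 -> HIT, frames=[4,1,2] (faults so far: 3)
  step 7: ref 2 -> HIT, frames=[4,1,2] (faults so far: 3)
  step 8: ref 5 -> FAULT, evict 1, frames=[4,5,2] (faults so far: 4)
  step 9: ref 4 -> HIT, frames=[4,5,2] (faults so far: 4)
  step 10: ref 4 -> HIT, frames=[4,5,2] (faults so far: 4)
  Optimal total faults: 4

Answer: 5 4 4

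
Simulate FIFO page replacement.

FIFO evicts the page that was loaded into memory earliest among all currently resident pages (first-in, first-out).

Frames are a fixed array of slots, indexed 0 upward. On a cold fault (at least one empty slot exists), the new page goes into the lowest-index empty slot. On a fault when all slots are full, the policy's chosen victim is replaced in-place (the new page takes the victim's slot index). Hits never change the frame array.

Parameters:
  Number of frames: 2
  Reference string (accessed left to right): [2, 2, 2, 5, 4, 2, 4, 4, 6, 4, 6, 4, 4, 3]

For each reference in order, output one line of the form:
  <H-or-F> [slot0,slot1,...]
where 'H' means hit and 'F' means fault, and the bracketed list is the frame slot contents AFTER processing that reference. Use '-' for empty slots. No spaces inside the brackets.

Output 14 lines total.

F [2,-]
H [2,-]
H [2,-]
F [2,5]
F [4,5]
F [4,2]
H [4,2]
H [4,2]
F [6,2]
F [6,4]
H [6,4]
H [6,4]
H [6,4]
F [3,4]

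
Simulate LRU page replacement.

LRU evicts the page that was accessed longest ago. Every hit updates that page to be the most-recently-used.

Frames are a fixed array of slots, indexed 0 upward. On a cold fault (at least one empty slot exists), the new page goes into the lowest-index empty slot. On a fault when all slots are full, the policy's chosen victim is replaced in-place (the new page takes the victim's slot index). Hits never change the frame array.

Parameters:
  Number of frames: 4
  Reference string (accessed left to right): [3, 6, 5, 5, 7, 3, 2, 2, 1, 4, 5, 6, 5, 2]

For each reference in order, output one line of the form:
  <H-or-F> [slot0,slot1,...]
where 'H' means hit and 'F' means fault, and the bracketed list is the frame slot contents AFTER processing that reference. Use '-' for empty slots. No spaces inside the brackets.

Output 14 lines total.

F [3,-,-,-]
F [3,6,-,-]
F [3,6,5,-]
H [3,6,5,-]
F [3,6,5,7]
H [3,6,5,7]
F [3,2,5,7]
H [3,2,5,7]
F [3,2,1,7]
F [3,2,1,4]
F [5,2,1,4]
F [5,6,1,4]
H [5,6,1,4]
F [5,6,2,4]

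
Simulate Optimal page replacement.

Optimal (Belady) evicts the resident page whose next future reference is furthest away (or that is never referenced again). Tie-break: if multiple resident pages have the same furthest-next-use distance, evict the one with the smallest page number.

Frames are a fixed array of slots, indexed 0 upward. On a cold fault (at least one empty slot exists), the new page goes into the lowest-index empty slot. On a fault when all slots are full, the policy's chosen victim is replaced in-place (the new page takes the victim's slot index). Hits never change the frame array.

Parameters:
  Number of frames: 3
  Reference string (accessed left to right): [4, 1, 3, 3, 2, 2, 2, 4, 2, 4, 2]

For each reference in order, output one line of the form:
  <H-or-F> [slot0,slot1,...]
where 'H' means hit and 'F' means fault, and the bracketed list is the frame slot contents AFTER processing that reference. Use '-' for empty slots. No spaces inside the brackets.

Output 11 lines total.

F [4,-,-]
F [4,1,-]
F [4,1,3]
H [4,1,3]
F [4,2,3]
H [4,2,3]
H [4,2,3]
H [4,2,3]
H [4,2,3]
H [4,2,3]
H [4,2,3]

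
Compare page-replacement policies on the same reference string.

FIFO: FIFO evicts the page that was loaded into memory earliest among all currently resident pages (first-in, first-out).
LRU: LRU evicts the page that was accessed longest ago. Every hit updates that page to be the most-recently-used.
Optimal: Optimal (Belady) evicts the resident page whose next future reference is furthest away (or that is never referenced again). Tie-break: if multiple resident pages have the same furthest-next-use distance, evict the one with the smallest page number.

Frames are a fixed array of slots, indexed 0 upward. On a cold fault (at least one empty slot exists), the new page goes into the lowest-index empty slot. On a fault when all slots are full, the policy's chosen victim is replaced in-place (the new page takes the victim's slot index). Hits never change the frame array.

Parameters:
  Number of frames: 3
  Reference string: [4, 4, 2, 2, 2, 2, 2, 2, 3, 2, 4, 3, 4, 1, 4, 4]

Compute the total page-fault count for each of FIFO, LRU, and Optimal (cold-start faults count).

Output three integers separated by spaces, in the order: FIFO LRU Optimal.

--- FIFO ---
  step 0: ref 4 -> FAULT, frames=[4,-,-] (faults so far: 1)
  step 1: ref 4 -> HIT, frames=[4,-,-] (faults so far: 1)
  step 2: ref 2 -> FAULT, frames=[4,2,-] (faults so far: 2)
  step 3: ref 2 -> HIT, frames=[4,2,-] (faults so far: 2)
  step 4: ref 2 -> HIT, frames=[4,2,-] (faults so far: 2)
  step 5: ref 2 -> HIT, frames=[4,2,-] (faults so far: 2)
  step 6: ref 2 -> HIT, frames=[4,2,-] (faults so far: 2)
  step 7: ref 2 -> HIT, frames=[4,2,-] (faults so far: 2)
  step 8: ref 3 -> FAULT, frames=[4,2,3] (faults so far: 3)
  step 9: ref 2 -> HIT, frames=[4,2,3] (faults so far: 3)
  step 10: ref 4 -> HIT, frames=[4,2,3] (faults so far: 3)
  step 11: ref 3 -> HIT, frames=[4,2,3] (faults so far: 3)
  step 12: ref 4 -> HIT, frames=[4,2,3] (faults so far: 3)
  step 13: ref 1 -> FAULT, evict 4, frames=[1,2,3] (faults so far: 4)
  step 14: ref 4 -> FAULT, evict 2, frames=[1,4,3] (faults so far: 5)
  step 15: ref 4 -> HIT, frames=[1,4,3] (faults so far: 5)
  FIFO total faults: 5
--- LRU ---
  step 0: ref 4 -> FAULT, frames=[4,-,-] (faults so far: 1)
  step 1: ref 4 -> HIT, frames=[4,-,-] (faults so far: 1)
  step 2: ref 2 -> FAULT, frames=[4,2,-] (faults so far: 2)
  step 3: ref 2 -> HIT, frames=[4,2,-] (faults so far: 2)
  step 4: ref 2 -> HIT, frames=[4,2,-] (faults so far: 2)
  step 5: ref 2 -> HIT, frames=[4,2,-] (faults so far: 2)
  step 6: ref 2 -> HIT, frames=[4,2,-] (faults so far: 2)
  step 7: ref 2 -> HIT, frames=[4,2,-] (faults so far: 2)
  step 8: ref 3 -> FAULT, frames=[4,2,3] (faults so far: 3)
  step 9: ref 2 -> HIT, frames=[4,2,3] (faults so far: 3)
  step 10: ref 4 -> HIT, frames=[4,2,3] (faults so far: 3)
  step 11: ref 3 -> HIT, frames=[4,2,3] (faults so far: 3)
  step 12: ref 4 -> HIT, frames=[4,2,3] (faults so far: 3)
  step 13: ref 1 -> FAULT, evict 2, frames=[4,1,3] (faults so far: 4)
  step 14: ref 4 -> HIT, frames=[4,1,3] (faults so far: 4)
  step 15: ref 4 -> HIT, frames=[4,1,3] (faults so far: 4)
  LRU total faults: 4
--- Optimal ---
  step 0: ref 4 -> FAULT, frames=[4,-,-] (faults so far: 1)
  step 1: ref 4 -> HIT, frames=[4,-,-] (faults so far: 1)
  step 2: ref 2 -> FAULT, frames=[4,2,-] (faults so far: 2)
  step 3: ref 2 -> HIT, frames=[4,2,-] (faults so far: 2)
  step 4: ref 2 -> HIT, frames=[4,2,-] (faults so far: 2)
  step 5: ref 2 -> HIT, frames=[4,2,-] (faults so far: 2)
  step 6: ref 2 -> HIT, frames=[4,2,-] (faults so far: 2)
  step 7: ref 2 -> HIT, frames=[4,2,-] (faults so far: 2)
  step 8: ref 3 -> FAULT, frames=[4,2,3] (faults so far: 3)
  step 9: ref 2 -> HIT, frames=[4,2,3] (faults so far: 3)
  step 10: ref 4 -> HIT, frames=[4,2,3] (faults so far: 3)
  step 11: ref 3 -> HIT, frames=[4,2,3] (faults so far: 3)
  step 12: ref 4 -> HIT, frames=[4,2,3] (faults so far: 3)
  step 13: ref 1 -> FAULT, evict 2, frames=[4,1,3] (faults so far: 4)
  step 14: ref 4 -> HIT, frames=[4,1,3] (faults so far: 4)
  step 15: ref 4 -> HIT, frames=[4,1,3] (faults so far: 4)
  Optimal total faults: 4

Answer: 5 4 4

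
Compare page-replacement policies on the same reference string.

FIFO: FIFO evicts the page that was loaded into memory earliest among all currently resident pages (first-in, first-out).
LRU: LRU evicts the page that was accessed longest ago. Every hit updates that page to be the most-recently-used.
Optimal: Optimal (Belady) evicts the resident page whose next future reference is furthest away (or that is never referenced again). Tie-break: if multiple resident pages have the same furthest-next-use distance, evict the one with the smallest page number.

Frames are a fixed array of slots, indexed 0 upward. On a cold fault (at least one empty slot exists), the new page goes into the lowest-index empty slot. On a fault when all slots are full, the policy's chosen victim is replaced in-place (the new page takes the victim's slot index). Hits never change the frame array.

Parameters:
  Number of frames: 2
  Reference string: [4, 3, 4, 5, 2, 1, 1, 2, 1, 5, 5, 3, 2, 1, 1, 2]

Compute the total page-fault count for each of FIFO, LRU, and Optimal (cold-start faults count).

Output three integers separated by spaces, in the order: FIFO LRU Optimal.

--- FIFO ---
  step 0: ref 4 -> FAULT, frames=[4,-] (faults so far: 1)
  step 1: ref 3 -> FAULT, frames=[4,3] (faults so far: 2)
  step 2: ref 4 -> HIT, frames=[4,3] (faults so far: 2)
  step 3: ref 5 -> FAULT, evict 4, frames=[5,3] (faults so far: 3)
  step 4: ref 2 -> FAULT, evict 3, frames=[5,2] (faults so far: 4)
  step 5: ref 1 -> FAULT, evict 5, frames=[1,2] (faults so far: 5)
  step 6: ref 1 -> HIT, frames=[1,2] (faults so far: 5)
  step 7: ref 2 -> HIT, frames=[1,2] (faults so far: 5)
  step 8: ref 1 -> HIT, frames=[1,2] (faults so far: 5)
  step 9: ref 5 -> FAULT, evict 2, frames=[1,5] (faults so far: 6)
  step 10: ref 5 -> HIT, frames=[1,5] (faults so far: 6)
  step 11: ref 3 -> FAULT, evict 1, frames=[3,5] (faults so far: 7)
  step 12: ref 2 -> FAULT, evict 5, frames=[3,2] (faults so far: 8)
  step 13: ref 1 -> FAULT, evict 3, frames=[1,2] (faults so far: 9)
  step 14: ref 1 -> HIT, frames=[1,2] (faults so far: 9)
  step 15: ref 2 -> HIT, frames=[1,2] (faults so far: 9)
  FIFO total faults: 9
--- LRU ---
  step 0: ref 4 -> FAULT, frames=[4,-] (faults so far: 1)
  step 1: ref 3 -> FAULT, frames=[4,3] (faults so far: 2)
  step 2: ref 4 -> HIT, frames=[4,3] (faults so far: 2)
  step 3: ref 5 -> FAULT, evict 3, frames=[4,5] (faults so far: 3)
  step 4: ref 2 -> FAULT, evict 4, frames=[2,5] (faults so far: 4)
  step 5: ref 1 -> FAULT, evict 5, frames=[2,1] (faults so far: 5)
  step 6: ref 1 -> HIT, frames=[2,1] (faults so far: 5)
  step 7: ref 2 -> HIT, frames=[2,1] (faults so far: 5)
  step 8: ref 1 -> HIT, frames=[2,1] (faults so far: 5)
  step 9: ref 5 -> FAULT, evict 2, frames=[5,1] (faults so far: 6)
  step 10: ref 5 -> HIT, frames=[5,1] (faults so far: 6)
  step 11: ref 3 -> FAULT, evict 1, frames=[5,3] (faults so far: 7)
  step 12: ref 2 -> FAULT, evict 5, frames=[2,3] (faults so far: 8)
  step 13: ref 1 -> FAULT, evict 3, frames=[2,1] (faults so far: 9)
  step 14: ref 1 -> HIT, frames=[2,1] (faults so far: 9)
  step 15: ref 2 -> HIT, frames=[2,1] (faults so far: 9)
  LRU total faults: 9
--- Optimal ---
  step 0: ref 4 -> FAULT, frames=[4,-] (faults so far: 1)
  step 1: ref 3 -> FAULT, frames=[4,3] (faults so far: 2)
  step 2: ref 4 -> HIT, frames=[4,3] (faults so far: 2)
  step 3: ref 5 -> FAULT, evict 4, frames=[5,3] (faults so far: 3)
  step 4: ref 2 -> FAULT, evict 3, frames=[5,2] (faults so far: 4)
  step 5: ref 1 -> FAULT, evict 5, frames=[1,2] (faults so far: 5)
  step 6: ref 1 -> HIT, frames=[1,2] (faults so far: 5)
  step 7: ref 2 -> HIT, frames=[1,2] (faults so far: 5)
  step 8: ref 1 -> HIT, frames=[1,2] (faults so far: 5)
  step 9: ref 5 -> FAULT, evict 1, frames=[5,2] (faults so far: 6)
  step 10: ref 5 -> HIT, frames=[5,2] (faults so far: 6)
  step 11: ref 3 -> FAULT, evict 5, frames=[3,2] (faults so far: 7)
  step 12: ref 2 -> HIT, frames=[3,2] (faults so far: 7)
  step 13: ref 1 -> FAULT, evict 3, frames=[1,2] (faults so far: 8)
  step 14: ref 1 -> HIT, frames=[1,2] (faults so far: 8)
  step 15: ref 2 -> HIT, frames=[1,2] (faults so far: 8)
  Optimal total faults: 8

Answer: 9 9 8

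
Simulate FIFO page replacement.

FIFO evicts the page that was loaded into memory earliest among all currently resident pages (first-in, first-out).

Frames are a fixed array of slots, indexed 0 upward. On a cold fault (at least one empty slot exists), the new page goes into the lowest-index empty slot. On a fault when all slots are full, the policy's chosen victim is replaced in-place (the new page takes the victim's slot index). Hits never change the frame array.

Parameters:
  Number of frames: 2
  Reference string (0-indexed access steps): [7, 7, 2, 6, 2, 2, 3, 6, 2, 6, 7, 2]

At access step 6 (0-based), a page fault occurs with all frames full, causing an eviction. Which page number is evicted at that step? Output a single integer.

Answer: 2

Derivation:
Step 0: ref 7 -> FAULT, frames=[7,-]
Step 1: ref 7 -> HIT, frames=[7,-]
Step 2: ref 2 -> FAULT, frames=[7,2]
Step 3: ref 6 -> FAULT, evict 7, frames=[6,2]
Step 4: ref 2 -> HIT, frames=[6,2]
Step 5: ref 2 -> HIT, frames=[6,2]
Step 6: ref 3 -> FAULT, evict 2, frames=[6,3]
At step 6: evicted page 2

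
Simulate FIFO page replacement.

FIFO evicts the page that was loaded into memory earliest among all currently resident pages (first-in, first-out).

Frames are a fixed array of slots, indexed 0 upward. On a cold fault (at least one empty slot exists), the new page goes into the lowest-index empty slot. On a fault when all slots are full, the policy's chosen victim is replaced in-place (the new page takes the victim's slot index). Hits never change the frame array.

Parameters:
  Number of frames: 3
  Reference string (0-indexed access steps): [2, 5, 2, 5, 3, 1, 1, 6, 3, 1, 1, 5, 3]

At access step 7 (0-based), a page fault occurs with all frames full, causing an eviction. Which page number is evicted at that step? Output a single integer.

Step 0: ref 2 -> FAULT, frames=[2,-,-]
Step 1: ref 5 -> FAULT, frames=[2,5,-]
Step 2: ref 2 -> HIT, frames=[2,5,-]
Step 3: ref 5 -> HIT, frames=[2,5,-]
Step 4: ref 3 -> FAULT, frames=[2,5,3]
Step 5: ref 1 -> FAULT, evict 2, frames=[1,5,3]
Step 6: ref 1 -> HIT, frames=[1,5,3]
Step 7: ref 6 -> FAULT, evict 5, frames=[1,6,3]
At step 7: evicted page 5

Answer: 5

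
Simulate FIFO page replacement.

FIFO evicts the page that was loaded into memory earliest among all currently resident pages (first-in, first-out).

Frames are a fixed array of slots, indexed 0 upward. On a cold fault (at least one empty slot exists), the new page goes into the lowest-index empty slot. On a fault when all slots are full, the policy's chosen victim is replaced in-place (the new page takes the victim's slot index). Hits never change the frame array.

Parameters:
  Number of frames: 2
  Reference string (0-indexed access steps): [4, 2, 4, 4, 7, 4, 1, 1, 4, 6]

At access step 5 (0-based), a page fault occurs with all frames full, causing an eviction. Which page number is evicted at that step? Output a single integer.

Answer: 2

Derivation:
Step 0: ref 4 -> FAULT, frames=[4,-]
Step 1: ref 2 -> FAULT, frames=[4,2]
Step 2: ref 4 -> HIT, frames=[4,2]
Step 3: ref 4 -> HIT, frames=[4,2]
Step 4: ref 7 -> FAULT, evict 4, frames=[7,2]
Step 5: ref 4 -> FAULT, evict 2, frames=[7,4]
At step 5: evicted page 2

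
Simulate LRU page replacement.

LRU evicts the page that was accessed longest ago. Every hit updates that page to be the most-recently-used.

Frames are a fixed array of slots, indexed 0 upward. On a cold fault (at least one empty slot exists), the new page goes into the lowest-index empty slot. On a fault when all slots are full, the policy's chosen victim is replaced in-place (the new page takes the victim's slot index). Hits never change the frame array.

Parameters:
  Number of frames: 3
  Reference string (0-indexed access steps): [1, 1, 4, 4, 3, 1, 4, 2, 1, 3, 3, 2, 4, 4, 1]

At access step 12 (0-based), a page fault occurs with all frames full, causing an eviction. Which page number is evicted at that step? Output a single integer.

Answer: 1

Derivation:
Step 0: ref 1 -> FAULT, frames=[1,-,-]
Step 1: ref 1 -> HIT, frames=[1,-,-]
Step 2: ref 4 -> FAULT, frames=[1,4,-]
Step 3: ref 4 -> HIT, frames=[1,4,-]
Step 4: ref 3 -> FAULT, frames=[1,4,3]
Step 5: ref 1 -> HIT, frames=[1,4,3]
Step 6: ref 4 -> HIT, frames=[1,4,3]
Step 7: ref 2 -> FAULT, evict 3, frames=[1,4,2]
Step 8: ref 1 -> HIT, frames=[1,4,2]
Step 9: ref 3 -> FAULT, evict 4, frames=[1,3,2]
Step 10: ref 3 -> HIT, frames=[1,3,2]
Step 11: ref 2 -> HIT, frames=[1,3,2]
Step 12: ref 4 -> FAULT, evict 1, frames=[4,3,2]
At step 12: evicted page 1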